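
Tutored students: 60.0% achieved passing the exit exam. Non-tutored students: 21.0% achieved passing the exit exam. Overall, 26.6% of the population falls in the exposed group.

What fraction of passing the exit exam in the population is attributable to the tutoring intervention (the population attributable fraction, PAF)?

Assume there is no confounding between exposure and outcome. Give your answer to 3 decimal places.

p₁ = 0.6, p₀ = 0.21.
Overall risk P(Y=1) = π·p₁ + (1−π)·p₀ = 0.266×0.6 + 0.734×0.21 = 0.31374.
Under exogeneity, PAF = [P(Y=1) − p₀] / P(Y=1).
PAF = (0.31374 − 0.21) / 0.31374 ≈ 0.3307

PAF ≈ 0.331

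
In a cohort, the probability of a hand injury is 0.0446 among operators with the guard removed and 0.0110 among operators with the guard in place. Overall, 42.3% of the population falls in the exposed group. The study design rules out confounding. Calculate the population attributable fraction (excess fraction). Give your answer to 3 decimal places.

PAF ≈ 0.564

Let p₁ = 0.0446, p₀ = 0.011.
Overall risk P(Y=1) = π·p₁ + (1−π)·p₀ = 0.423×0.0446 + 0.577×0.011 = 0.025213.
Under exogeneity, PAF = [P(Y=1) − p₀] / P(Y=1).
PAF = (0.025213 − 0.011) / 0.025213 ≈ 0.5637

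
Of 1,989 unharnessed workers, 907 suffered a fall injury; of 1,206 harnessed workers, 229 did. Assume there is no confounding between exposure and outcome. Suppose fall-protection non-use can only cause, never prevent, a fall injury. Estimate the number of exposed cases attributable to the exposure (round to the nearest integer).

p₁ = P(outcome | exposed) = 907/1989 = 0.45601
p₀ = P(outcome | unexposed) = 229/1206 = 0.18988
PN = (p₁ − p₀)/p₁ = (0.45601 − 0.18988) / 0.45601 ≈ 0.58360.
Attributable cases ≈ PN × (exposed cases) = 0.58360 × 907 ≈ 529.32.

about 529 cases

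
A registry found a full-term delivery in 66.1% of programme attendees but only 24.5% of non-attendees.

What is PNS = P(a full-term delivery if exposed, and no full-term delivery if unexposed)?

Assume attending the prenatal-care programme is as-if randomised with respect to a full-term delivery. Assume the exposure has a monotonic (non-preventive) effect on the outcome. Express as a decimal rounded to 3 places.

p₁ = 0.661, p₀ = 0.245.
Under exogeneity and monotonicity, PNS = p₁ − p₀.
PNS = 0.661 − 0.245 = 0.416

PNS ≈ 0.416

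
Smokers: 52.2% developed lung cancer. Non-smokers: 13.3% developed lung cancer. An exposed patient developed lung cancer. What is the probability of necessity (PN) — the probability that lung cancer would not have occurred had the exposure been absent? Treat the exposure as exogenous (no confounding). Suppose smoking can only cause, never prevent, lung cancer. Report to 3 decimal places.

p₁ = 0.522, p₀ = 0.133.
Under exogeneity and monotonicity, PN = (p₁ − p₀) / p₁.
PN = (0.522 − 0.133) / 0.522 = 0.389 / 0.522 ≈ 0.7452

PN ≈ 0.745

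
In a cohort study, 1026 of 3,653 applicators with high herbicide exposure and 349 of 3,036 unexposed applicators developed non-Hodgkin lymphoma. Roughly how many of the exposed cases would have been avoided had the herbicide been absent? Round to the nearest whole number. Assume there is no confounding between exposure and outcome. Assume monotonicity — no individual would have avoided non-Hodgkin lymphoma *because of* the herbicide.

about 606 cases

p₁ = P(outcome | exposed) = 1026/3653 = 0.28087
p₀ = P(outcome | unexposed) = 349/3036 = 0.11495
PN = (p₁ − p₀)/p₁ = (0.28087 − 0.11495) / 0.28087 ≈ 0.59071.
Attributable cases ≈ PN × (exposed cases) = 0.59071 × 1026 ≈ 606.07.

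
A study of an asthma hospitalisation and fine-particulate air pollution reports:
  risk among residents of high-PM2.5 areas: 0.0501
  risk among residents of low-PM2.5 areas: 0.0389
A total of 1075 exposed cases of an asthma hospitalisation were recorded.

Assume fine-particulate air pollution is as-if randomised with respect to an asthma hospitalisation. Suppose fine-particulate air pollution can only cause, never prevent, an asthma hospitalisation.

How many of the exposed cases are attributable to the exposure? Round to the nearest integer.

about 240 cases

Let p₁ = 0.0501, p₀ = 0.0389.
PN = (p₁ − p₀)/p₁ = (0.0501 − 0.0389) / 0.0501 ≈ 0.22355.
Attributable cases ≈ PN × (exposed cases) = 0.22355 × 1075 ≈ 240.32.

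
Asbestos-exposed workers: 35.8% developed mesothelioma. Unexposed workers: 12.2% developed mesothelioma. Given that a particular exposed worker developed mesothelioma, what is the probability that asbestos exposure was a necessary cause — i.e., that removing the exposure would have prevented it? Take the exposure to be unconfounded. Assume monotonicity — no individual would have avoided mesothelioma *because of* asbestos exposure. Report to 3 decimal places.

p₁ = 0.358, p₀ = 0.122.
Under exogeneity and monotonicity, PN = (p₁ − p₀) / p₁.
PN = (0.358 − 0.122) / 0.358 = 0.236 / 0.358 ≈ 0.6592

PN ≈ 0.659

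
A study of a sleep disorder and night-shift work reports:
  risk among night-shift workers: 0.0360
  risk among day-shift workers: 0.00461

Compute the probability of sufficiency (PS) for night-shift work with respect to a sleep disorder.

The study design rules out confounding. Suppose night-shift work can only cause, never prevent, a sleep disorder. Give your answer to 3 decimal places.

PS ≈ 0.032

Let p₁ = 0.036, p₀ = 0.00461.
Under exogeneity and monotonicity, PS = (p₁ − p₀) / (1 − p₀).
PS = (0.036 − 0.00461) / (1 − 0.00461) = 0.03139 / 0.99539 ≈ 0.0315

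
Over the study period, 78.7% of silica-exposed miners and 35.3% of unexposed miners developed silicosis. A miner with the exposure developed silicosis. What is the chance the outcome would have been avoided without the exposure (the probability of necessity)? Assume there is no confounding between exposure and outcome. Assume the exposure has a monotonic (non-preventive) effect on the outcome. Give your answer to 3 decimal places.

PN ≈ 0.551

p₁ = 0.787, p₀ = 0.353.
Under exogeneity and monotonicity, PN = (p₁ − p₀) / p₁.
PN = (0.787 − 0.353) / 0.787 = 0.434 / 0.787 ≈ 0.5515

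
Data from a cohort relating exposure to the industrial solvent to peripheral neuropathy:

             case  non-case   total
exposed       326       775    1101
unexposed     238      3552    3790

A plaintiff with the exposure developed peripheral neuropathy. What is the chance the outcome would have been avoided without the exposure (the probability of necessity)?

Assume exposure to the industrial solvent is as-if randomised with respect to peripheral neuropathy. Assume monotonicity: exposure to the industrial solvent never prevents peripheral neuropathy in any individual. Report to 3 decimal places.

p₁ = P(outcome | exposed) = 326/1101 = 0.29609
p₀ = P(outcome | unexposed) = 238/3790 = 0.062797
Under exogeneity and monotonicity, PN = (p₁ − p₀) / p₁.
PN = (0.29609 − 0.062797) / 0.29609 = 0.2333 / 0.29609 ≈ 0.7879

PN ≈ 0.788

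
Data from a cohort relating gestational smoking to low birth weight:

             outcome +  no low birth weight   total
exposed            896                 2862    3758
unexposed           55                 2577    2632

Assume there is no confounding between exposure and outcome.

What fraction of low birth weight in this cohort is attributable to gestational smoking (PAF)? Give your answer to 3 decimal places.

p₁ = P(outcome | exposed) = 896/3758 = 0.23842
p₀ = P(outcome | unexposed) = 55/2632 = 0.020897
Exposure prevalence π = 3758/6390 = 0.58811; overall risk P(Y=1) = 0.14883.
Under exogeneity, PAF = [P(Y=1) − p₀]/P(Y=1).
PAF = (0.14883 − 0.020897) / 0.14883 ≈ 0.8596

PAF ≈ 0.860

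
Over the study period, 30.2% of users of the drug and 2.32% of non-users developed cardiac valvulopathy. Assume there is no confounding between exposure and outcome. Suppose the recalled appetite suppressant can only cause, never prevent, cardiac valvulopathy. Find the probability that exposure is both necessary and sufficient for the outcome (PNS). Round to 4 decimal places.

PNS ≈ 0.2788

p₁ = 0.302, p₀ = 0.0232.
Under exogeneity and monotonicity, PNS = p₁ − p₀.
PNS = 0.302 − 0.0232 = 0.2788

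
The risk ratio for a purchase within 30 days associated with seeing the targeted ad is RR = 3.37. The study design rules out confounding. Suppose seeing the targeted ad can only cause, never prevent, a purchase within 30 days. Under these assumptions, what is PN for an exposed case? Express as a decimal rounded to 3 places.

PN ≈ 0.703

Under exogeneity and monotonicity, PN = (RR − 1) / RR = 1 − 1/RR.
PN = (3.37 − 1) / 3.37 = 2.37 / 3.37 ≈ 0.7033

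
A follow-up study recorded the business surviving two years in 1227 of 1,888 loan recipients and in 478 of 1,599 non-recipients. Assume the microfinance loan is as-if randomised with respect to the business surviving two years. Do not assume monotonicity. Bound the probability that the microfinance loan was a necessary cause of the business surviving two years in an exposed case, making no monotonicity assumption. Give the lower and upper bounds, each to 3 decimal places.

0.540 ≤ PN ≤ 1.000

p₁ = P(outcome | exposed) = 1227/1888 = 0.64989
p₀ = P(outcome | unexposed) = 478/1599 = 0.29894
Under exogeneity alone the bounds on PN are max{0,(p₁−p₀)/p₁} ≤ PN ≤ min{1,(1−p₀)/p₁}.
  lower = (p₁ − p₀)/p₁ = 0.35096 / 0.64989 ≈ 0.5400
  upper = min{1, (1 − p₀)/p₁} = 0.70106 / 0.64989 ≈ 1.0787 → capped at 1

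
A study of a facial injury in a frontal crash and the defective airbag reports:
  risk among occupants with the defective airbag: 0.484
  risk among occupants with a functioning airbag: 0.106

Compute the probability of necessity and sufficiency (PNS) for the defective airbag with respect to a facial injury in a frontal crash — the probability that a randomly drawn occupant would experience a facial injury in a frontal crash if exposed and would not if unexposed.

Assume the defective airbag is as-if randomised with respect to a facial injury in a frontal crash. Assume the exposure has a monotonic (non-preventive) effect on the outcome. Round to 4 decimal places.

PNS ≈ 0.3780

Let p₁ = 0.484, p₀ = 0.106.
Under exogeneity and monotonicity, PNS = p₁ − p₀.
PNS = 0.484 − 0.106 = 0.378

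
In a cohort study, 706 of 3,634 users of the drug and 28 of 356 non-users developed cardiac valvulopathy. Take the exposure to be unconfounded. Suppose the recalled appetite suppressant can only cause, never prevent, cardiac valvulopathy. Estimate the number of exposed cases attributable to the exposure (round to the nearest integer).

about 420 cases

p₁ = P(outcome | exposed) = 706/3634 = 0.19428
p₀ = P(outcome | unexposed) = 28/356 = 0.078652
PN = (p₁ − p₀)/p₁ = (0.19428 − 0.078652) / 0.19428 ≈ 0.59516.
Attributable cases ≈ PN × (exposed cases) = 0.59516 × 706 ≈ 420.18.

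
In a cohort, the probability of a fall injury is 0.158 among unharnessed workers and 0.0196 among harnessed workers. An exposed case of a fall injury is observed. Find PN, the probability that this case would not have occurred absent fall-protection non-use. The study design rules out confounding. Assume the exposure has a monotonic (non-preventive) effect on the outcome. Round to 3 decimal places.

Let p₁ = 0.158, p₀ = 0.0196.
Under exogeneity and monotonicity, PN = (p₁ − p₀) / p₁.
PN = (0.158 − 0.0196) / 0.158 = 0.1384 / 0.158 ≈ 0.8759

PN ≈ 0.876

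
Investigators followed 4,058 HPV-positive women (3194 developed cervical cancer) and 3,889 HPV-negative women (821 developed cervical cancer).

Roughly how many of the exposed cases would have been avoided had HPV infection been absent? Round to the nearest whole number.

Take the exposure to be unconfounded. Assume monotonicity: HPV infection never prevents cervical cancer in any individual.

about 2337 cases

p₁ = P(outcome | exposed) = 3194/4058 = 0.78709
p₀ = P(outcome | unexposed) = 821/3889 = 0.21111
PN = (p₁ − p₀)/p₁ = (0.78709 − 0.21111) / 0.78709 ≈ 0.73179.
Attributable cases ≈ PN × (exposed cases) = 0.73179 × 3194 ≈ 2337.32.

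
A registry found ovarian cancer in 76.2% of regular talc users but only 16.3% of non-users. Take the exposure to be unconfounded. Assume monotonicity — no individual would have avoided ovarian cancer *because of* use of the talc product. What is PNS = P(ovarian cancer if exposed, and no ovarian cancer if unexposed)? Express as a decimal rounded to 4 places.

p₁ = 0.762, p₀ = 0.163.
Under exogeneity and monotonicity, PNS = p₁ − p₀.
PNS = 0.762 − 0.163 = 0.599

PNS ≈ 0.5990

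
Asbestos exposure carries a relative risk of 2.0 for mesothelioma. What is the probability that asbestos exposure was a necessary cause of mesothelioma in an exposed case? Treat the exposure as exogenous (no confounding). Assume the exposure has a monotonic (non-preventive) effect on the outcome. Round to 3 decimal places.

PN ≈ 0.500

Under exogeneity and monotonicity, PN = (RR − 1) / RR = 1 − 1/RR.
PN = (2.0 − 1) / 2.0 = 1 / 2.0 ≈ 0.5000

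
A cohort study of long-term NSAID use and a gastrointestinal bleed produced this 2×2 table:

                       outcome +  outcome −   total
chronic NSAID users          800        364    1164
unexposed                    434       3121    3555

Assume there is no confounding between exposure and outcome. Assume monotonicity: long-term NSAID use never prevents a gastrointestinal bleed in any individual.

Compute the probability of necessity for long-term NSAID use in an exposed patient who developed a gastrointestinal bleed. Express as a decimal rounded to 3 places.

p₁ = P(outcome | exposed) = 800/1164 = 0.68729
p₀ = P(outcome | unexposed) = 434/3555 = 0.12208
Under exogeneity and monotonicity, PN = (p₁ − p₀)/p₁.
PN = (0.68729 − 0.12208) / 0.68729 ≈ 0.8224

PN ≈ 0.822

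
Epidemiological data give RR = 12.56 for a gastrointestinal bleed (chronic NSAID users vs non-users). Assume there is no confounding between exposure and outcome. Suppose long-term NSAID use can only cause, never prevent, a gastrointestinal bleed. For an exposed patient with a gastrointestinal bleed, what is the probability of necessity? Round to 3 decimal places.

PN ≈ 0.920

Under exogeneity and monotonicity, PN = (RR − 1) / RR = 1 − 1/RR.
PN = (12.56 − 1) / 12.56 = 11.56 / 12.56 ≈ 0.9204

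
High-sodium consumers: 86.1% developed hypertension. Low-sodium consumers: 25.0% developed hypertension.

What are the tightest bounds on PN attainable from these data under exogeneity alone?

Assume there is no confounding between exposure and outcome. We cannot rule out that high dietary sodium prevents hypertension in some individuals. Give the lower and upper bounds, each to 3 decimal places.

p₁ = 0.861, p₀ = 0.25.
Under exogeneity alone the bounds on PN are max{0,(p₁−p₀)/p₁} ≤ PN ≤ min{1,(1−p₀)/p₁}.
  lower = (p₁ − p₀)/p₁ = 0.611 / 0.861 ≈ 0.7096
  upper = min{1, (1 − p₀)/p₁} = 0.75 / 0.861 ≈ 0.8711

0.710 ≤ PN ≤ 0.871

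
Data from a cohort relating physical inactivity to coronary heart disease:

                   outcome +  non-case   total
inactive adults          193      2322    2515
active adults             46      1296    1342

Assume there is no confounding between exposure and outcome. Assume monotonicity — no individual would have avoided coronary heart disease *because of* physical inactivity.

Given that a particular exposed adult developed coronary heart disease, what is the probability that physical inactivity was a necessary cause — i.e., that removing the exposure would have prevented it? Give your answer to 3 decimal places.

p₁ = P(outcome | exposed) = 193/2515 = 0.07674
p₀ = P(outcome | unexposed) = 46/1342 = 0.034277
Under exogeneity and monotonicity, PN = (p₁ − p₀) / p₁.
PN = (0.07674 − 0.034277) / 0.07674 = 0.042462 / 0.07674 ≈ 0.5533

PN ≈ 0.553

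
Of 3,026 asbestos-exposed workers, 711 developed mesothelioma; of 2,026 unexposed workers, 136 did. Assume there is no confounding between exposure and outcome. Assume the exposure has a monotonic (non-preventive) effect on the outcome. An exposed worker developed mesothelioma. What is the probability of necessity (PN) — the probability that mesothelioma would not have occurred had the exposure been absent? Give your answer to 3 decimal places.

p₁ = P(outcome | exposed) = 711/3026 = 0.23496
p₀ = P(outcome | unexposed) = 136/2026 = 0.067127
Under exogeneity and monotonicity, PN = (p₁ − p₀) / p₁.
PN = (0.23496 − 0.067127) / 0.23496 = 0.16784 / 0.23496 ≈ 0.7143

PN ≈ 0.714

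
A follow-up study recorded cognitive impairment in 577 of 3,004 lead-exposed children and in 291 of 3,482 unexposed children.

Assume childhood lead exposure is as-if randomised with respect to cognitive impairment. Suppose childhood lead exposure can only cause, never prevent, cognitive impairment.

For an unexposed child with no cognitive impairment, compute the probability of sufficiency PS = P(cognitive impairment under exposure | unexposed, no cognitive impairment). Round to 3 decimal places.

p₁ = P(outcome | exposed) = 577/3004 = 0.19208
p₀ = P(outcome | unexposed) = 291/3482 = 0.083573
Under exogeneity and monotonicity, PS = (p₁ − p₀) / (1 − p₀).
PS = (0.19208 − 0.083573) / (1 − 0.083573) = 0.1085 / 0.91643 ≈ 0.1184

PS ≈ 0.118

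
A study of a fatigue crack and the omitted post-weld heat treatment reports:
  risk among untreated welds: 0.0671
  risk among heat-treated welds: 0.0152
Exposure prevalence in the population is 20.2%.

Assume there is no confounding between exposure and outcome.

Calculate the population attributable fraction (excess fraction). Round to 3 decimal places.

PAF ≈ 0.408

Let p₁ = 0.0671, p₀ = 0.0152.
Overall risk P(Y=1) = π·p₁ + (1−π)·p₀ = 0.202×0.0671 + 0.798×0.0152 = 0.025684.
Under exogeneity, PAF = [P(Y=1) − p₀] / P(Y=1).
PAF = (0.025684 − 0.0152) / 0.025684 ≈ 0.4082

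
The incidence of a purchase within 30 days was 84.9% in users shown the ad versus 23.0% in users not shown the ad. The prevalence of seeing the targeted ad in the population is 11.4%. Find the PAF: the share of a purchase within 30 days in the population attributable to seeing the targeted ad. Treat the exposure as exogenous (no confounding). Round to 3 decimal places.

PAF ≈ 0.235

p₁ = 0.849, p₀ = 0.23.
Overall risk P(Y=1) = π·p₁ + (1−π)·p₀ = 0.114×0.849 + 0.886×0.23 = 0.30057.
Under exogeneity, PAF = [P(Y=1) − p₀] / P(Y=1).
PAF = (0.30057 − 0.23) / 0.30057 ≈ 0.2348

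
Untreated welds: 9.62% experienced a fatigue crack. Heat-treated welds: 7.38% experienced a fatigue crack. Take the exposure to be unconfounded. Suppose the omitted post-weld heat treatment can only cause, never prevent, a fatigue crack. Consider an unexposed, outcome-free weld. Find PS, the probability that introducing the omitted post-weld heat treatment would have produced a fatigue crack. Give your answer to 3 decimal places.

p₁ = 0.0962, p₀ = 0.0738.
Under exogeneity and monotonicity, PS = (p₁ − p₀) / (1 − p₀).
PS = (0.0962 − 0.0738) / (1 − 0.0738) = 0.0224 / 0.9262 ≈ 0.0242

PS ≈ 0.024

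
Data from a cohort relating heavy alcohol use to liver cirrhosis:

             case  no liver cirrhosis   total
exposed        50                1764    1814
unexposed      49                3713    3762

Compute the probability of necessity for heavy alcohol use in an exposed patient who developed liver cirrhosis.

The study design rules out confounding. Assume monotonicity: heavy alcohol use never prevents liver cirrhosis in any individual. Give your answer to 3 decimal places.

p₁ = P(outcome | exposed) = 50/1814 = 0.027563
p₀ = P(outcome | unexposed) = 49/3762 = 0.013025
Under exogeneity and monotonicity, PN = (p₁ − p₀)/p₁.
PN = (0.027563 − 0.013025) / 0.027563 ≈ 0.5275

PN ≈ 0.527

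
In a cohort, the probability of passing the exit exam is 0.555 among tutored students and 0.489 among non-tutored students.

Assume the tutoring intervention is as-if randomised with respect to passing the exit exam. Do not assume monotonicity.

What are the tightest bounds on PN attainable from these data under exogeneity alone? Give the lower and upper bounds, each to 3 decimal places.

0.119 ≤ PN ≤ 0.921

Let p₁ = 0.555, p₀ = 0.489.
Under exogeneity alone the bounds on PN are max{0,(p₁−p₀)/p₁} ≤ PN ≤ min{1,(1−p₀)/p₁}.
  lower = (p₁ − p₀)/p₁ = 0.066 / 0.555 ≈ 0.1189
  upper = min{1, (1 − p₀)/p₁} = 0.511 / 0.555 ≈ 0.9207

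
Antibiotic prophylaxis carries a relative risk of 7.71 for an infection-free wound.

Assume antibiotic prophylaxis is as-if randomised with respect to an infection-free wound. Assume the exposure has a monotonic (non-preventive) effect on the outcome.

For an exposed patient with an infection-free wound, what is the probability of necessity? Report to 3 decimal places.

Under exogeneity and monotonicity, PN = (RR − 1) / RR = 1 − 1/RR.
PN = (7.71 − 1) / 7.71 = 6.71 / 7.71 ≈ 0.8703

PN ≈ 0.870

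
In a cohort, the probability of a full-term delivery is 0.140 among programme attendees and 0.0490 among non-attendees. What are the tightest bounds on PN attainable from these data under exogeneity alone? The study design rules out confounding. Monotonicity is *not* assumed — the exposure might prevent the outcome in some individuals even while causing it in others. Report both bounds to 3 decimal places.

0.650 ≤ PN ≤ 1.000

Let p₁ = 0.14, p₀ = 0.049.
Under exogeneity alone the bounds on PN are max{0,(p₁−p₀)/p₁} ≤ PN ≤ min{1,(1−p₀)/p₁}.
  lower = (p₁ − p₀)/p₁ = 0.091 / 0.14 ≈ 0.6500
  upper = min{1, (1 − p₀)/p₁} = 0.951 / 0.14 ≈ 6.7929 → capped at 1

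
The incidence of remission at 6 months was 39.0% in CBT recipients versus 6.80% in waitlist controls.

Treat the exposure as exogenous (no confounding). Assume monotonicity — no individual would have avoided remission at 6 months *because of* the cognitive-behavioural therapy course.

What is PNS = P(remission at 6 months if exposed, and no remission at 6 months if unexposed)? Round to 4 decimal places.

PNS ≈ 0.3220

p₁ = 0.39, p₀ = 0.068.
Under exogeneity and monotonicity, PNS = p₁ − p₀.
PNS = 0.39 − 0.068 = 0.322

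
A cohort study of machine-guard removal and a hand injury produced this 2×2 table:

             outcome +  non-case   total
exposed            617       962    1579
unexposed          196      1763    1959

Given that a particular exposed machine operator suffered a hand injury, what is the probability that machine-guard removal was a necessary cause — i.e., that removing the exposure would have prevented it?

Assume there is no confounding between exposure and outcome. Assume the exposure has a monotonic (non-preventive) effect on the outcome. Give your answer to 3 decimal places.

PN ≈ 0.744

p₁ = P(outcome | exposed) = 617/1579 = 0.39075
p₀ = P(outcome | unexposed) = 196/1959 = 0.10005
Under exogeneity and monotonicity, PN = (p₁ − p₀) / p₁.
PN = (0.39075 − 0.10005) / 0.39075 = 0.2907 / 0.39075 ≈ 0.7440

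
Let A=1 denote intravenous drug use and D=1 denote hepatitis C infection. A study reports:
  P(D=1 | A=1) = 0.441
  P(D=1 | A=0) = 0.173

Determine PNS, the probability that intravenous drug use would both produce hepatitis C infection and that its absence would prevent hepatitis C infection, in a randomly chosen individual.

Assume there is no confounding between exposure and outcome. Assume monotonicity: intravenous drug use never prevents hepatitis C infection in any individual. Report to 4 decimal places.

Let p₁ = 0.441, p₀ = 0.173.
Under exogeneity and monotonicity, PNS = p₁ − p₀.
PNS = 0.441 − 0.173 = 0.268

PNS ≈ 0.2680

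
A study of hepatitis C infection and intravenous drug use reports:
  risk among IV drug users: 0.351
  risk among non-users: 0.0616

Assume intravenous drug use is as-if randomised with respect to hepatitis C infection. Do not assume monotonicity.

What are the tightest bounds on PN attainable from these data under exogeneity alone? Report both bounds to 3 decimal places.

0.825 ≤ PN ≤ 1.000

Let p₁ = 0.351, p₀ = 0.0616.
Under exogeneity alone the bounds on PN are max{0,(p₁−p₀)/p₁} ≤ PN ≤ min{1,(1−p₀)/p₁}.
  lower = (p₁ − p₀)/p₁ = 0.2894 / 0.351 ≈ 0.8245
  upper = min{1, (1 − p₀)/p₁} = 0.9384 / 0.351 ≈ 2.6735 → capped at 1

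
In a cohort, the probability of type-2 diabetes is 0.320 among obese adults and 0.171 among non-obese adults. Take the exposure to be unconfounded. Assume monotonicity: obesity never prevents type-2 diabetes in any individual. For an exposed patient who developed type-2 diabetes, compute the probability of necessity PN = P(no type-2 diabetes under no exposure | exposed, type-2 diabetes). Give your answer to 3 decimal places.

PN ≈ 0.466

Let p₁ = 0.32, p₀ = 0.171.
Under exogeneity and monotonicity, PN = (p₁ − p₀) / p₁.
PN = (0.32 − 0.171) / 0.32 = 0.149 / 0.32 ≈ 0.4656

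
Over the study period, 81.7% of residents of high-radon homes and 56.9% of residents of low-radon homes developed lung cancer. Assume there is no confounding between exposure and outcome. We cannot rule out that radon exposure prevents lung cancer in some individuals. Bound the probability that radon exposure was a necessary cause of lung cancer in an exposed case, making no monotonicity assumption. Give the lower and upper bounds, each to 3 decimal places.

p₁ = 0.817, p₀ = 0.569.
Under exogeneity alone the bounds on PN are max{0,(p₁−p₀)/p₁} ≤ PN ≤ min{1,(1−p₀)/p₁}.
  lower = (p₁ − p₀)/p₁ = 0.248 / 0.817 ≈ 0.3035
  upper = min{1, (1 − p₀)/p₁} = 0.431 / 0.817 ≈ 0.5275

0.304 ≤ PN ≤ 0.528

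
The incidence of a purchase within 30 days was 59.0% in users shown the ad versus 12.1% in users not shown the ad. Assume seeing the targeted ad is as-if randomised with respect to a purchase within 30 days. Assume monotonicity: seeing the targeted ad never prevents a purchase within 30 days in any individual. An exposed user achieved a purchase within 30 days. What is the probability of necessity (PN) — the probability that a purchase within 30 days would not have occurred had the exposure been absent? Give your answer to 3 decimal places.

p₁ = 0.59, p₀ = 0.121.
Under exogeneity and monotonicity, PN = (p₁ − p₀) / p₁.
PN = (0.59 − 0.121) / 0.59 = 0.469 / 0.59 ≈ 0.7949

PN ≈ 0.795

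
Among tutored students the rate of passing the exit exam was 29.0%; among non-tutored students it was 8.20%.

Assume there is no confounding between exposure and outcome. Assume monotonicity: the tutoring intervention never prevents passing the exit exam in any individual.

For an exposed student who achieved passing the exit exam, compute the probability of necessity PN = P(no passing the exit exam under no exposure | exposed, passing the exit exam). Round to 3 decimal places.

p₁ = 0.29, p₀ = 0.082.
Under exogeneity and monotonicity, PN = (p₁ − p₀) / p₁.
PN = (0.29 − 0.082) / 0.29 = 0.208 / 0.29 ≈ 0.7172

PN ≈ 0.717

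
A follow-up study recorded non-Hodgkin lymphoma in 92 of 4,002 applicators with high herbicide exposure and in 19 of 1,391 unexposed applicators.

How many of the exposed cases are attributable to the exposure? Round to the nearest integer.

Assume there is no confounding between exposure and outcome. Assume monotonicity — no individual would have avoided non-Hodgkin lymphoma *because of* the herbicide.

p₁ = P(outcome | exposed) = 92/4002 = 0.022989
p₀ = P(outcome | unexposed) = 19/1391 = 0.013659
PN = (p₁ − p₀)/p₁ = (0.022989 − 0.013659) / 0.022989 ≈ 0.40582.
Attributable cases ≈ PN × (exposed cases) = 0.40582 × 92 ≈ 37.34.

about 37 cases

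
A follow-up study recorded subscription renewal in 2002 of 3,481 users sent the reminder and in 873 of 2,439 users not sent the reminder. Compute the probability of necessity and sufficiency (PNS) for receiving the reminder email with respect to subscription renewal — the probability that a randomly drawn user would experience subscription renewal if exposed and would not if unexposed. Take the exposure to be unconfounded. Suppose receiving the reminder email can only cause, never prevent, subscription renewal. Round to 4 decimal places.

PNS ≈ 0.2172

p₁ = P(outcome | exposed) = 2002/3481 = 0.57512
p₀ = P(outcome | unexposed) = 873/2439 = 0.35793
Under exogeneity and monotonicity, PNS = p₁ − p₀.
PNS = 0.57512 − 0.35793 = 0.21719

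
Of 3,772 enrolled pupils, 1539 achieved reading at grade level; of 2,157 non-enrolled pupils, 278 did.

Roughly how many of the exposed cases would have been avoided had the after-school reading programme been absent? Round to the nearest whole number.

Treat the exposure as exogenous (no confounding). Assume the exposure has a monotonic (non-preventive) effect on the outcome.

about 1053 cases

p₁ = P(outcome | exposed) = 1539/3772 = 0.40801
p₀ = P(outcome | unexposed) = 278/2157 = 0.12888
PN = (p₁ − p₀)/p₁ = (0.40801 − 0.12888) / 0.40801 ≈ 0.68412.
Attributable cases ≈ PN × (exposed cases) = 0.68412 × 1539 ≈ 1052.85.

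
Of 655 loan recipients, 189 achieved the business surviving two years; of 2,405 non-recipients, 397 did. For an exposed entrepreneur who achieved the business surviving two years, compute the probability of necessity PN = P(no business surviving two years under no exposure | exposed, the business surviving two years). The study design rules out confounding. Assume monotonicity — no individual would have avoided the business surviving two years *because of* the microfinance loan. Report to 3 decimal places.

PN ≈ 0.428

p₁ = P(outcome | exposed) = 189/655 = 0.28855
p₀ = P(outcome | unexposed) = 397/2405 = 0.16507
Under exogeneity and monotonicity, PN = (p₁ − p₀) / p₁.
PN = (0.28855 − 0.16507) / 0.28855 = 0.12348 / 0.28855 ≈ 0.4279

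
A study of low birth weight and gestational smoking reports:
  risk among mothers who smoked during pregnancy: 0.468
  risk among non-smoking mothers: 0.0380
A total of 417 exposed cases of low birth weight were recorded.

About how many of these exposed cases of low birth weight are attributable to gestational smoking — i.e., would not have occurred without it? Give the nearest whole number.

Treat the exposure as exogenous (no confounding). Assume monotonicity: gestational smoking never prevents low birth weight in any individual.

Let p₁ = 0.468, p₀ = 0.038.
PN = (p₁ − p₀)/p₁ = (0.468 − 0.038) / 0.468 ≈ 0.91880.
Attributable cases ≈ PN × (exposed cases) = 0.91880 × 417 ≈ 383.14.

about 383 cases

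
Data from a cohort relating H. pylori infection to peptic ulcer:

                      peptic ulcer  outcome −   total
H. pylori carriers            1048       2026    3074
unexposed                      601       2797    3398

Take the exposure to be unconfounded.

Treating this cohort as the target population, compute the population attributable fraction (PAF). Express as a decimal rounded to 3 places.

p₁ = P(outcome | exposed) = 1048/3074 = 0.34092
p₀ = P(outcome | unexposed) = 601/3398 = 0.17687
Exposure prevalence π = 3074/6472 = 0.47497; overall risk P(Y=1) = 0.25479.
Under exogeneity, PAF = [P(Y=1) − p₀]/P(Y=1).
PAF = (0.25479 − 0.17687) / 0.25479 ≈ 0.3058

PAF ≈ 0.306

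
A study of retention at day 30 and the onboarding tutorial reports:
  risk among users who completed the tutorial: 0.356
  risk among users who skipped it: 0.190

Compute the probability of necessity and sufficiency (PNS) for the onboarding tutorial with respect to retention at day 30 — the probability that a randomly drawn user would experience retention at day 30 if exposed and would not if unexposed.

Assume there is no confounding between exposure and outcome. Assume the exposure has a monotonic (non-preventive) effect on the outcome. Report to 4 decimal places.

PNS ≈ 0.1660

Let p₁ = 0.356, p₀ = 0.19.
Under exogeneity and monotonicity, PNS = p₁ − p₀.
PNS = 0.356 − 0.19 = 0.166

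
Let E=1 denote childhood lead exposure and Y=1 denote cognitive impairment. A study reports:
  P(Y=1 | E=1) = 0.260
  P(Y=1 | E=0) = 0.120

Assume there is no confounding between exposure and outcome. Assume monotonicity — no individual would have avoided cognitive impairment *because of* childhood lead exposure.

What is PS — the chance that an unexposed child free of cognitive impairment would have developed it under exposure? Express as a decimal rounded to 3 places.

PS ≈ 0.159

Let p₁ = 0.26, p₀ = 0.12.
Under exogeneity and monotonicity, PS = (p₁ − p₀) / (1 − p₀).
PS = (0.26 − 0.12) / (1 − 0.12) = 0.14 / 0.88 ≈ 0.1591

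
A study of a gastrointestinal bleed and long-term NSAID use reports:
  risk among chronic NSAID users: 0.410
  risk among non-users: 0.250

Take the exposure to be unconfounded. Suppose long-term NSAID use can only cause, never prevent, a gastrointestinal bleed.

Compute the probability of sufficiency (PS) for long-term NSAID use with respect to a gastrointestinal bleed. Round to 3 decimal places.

Let p₁ = 0.41, p₀ = 0.25.
Under exogeneity and monotonicity, PS = (p₁ − p₀) / (1 − p₀).
PS = (0.41 − 0.25) / (1 − 0.25) = 0.16 / 0.75 ≈ 0.2133

PS ≈ 0.213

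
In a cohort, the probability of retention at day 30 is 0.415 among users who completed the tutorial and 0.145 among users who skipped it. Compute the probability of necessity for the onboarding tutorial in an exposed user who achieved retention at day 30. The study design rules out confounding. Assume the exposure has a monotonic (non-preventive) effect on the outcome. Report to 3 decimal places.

Let p₁ = 0.415, p₀ = 0.145.
Under exogeneity and monotonicity, PN = (p₁ − p₀) / p₁.
PN = (0.415 − 0.145) / 0.415 = 0.27 / 0.415 ≈ 0.6506

PN ≈ 0.651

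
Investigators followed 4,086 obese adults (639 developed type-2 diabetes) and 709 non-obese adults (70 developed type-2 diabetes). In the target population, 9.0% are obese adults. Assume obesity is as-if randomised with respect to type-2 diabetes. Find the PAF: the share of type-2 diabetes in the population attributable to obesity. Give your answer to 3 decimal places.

p₁ = P(outcome | exposed) = 639/4086 = 0.15639
p₀ = P(outcome | unexposed) = 70/709 = 0.098731
Overall risk P(Y=1) = π·p₁ + (1−π)·p₀ = 0.09×0.15639 + 0.91×0.098731 = 0.10392.
Under exogeneity, PAF = [P(Y=1) − p₀] / P(Y=1).
PAF = (0.10392 − 0.098731) / 0.10392 ≈ 0.0499

PAF ≈ 0.050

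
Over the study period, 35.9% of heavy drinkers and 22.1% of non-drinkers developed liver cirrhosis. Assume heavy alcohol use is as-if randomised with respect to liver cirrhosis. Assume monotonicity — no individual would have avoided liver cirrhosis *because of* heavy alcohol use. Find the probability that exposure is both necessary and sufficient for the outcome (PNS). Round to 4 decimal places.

PNS ≈ 0.1380

p₁ = 0.359, p₀ = 0.221.
Under exogeneity and monotonicity, PNS = p₁ − p₀.
PNS = 0.359 − 0.221 = 0.138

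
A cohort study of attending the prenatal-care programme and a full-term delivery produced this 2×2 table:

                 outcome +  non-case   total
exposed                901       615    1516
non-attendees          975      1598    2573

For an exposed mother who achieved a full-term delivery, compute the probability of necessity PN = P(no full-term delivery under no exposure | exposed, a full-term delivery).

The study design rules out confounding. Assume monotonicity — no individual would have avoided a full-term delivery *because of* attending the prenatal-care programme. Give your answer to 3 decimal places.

p₁ = P(outcome | exposed) = 901/1516 = 0.59433
p₀ = P(outcome | unexposed) = 975/2573 = 0.37894
Under exogeneity and monotonicity, PN = (p₁ − p₀)/p₁.
PN = (0.59433 − 0.37894) / 0.59433 ≈ 0.3624

PN ≈ 0.362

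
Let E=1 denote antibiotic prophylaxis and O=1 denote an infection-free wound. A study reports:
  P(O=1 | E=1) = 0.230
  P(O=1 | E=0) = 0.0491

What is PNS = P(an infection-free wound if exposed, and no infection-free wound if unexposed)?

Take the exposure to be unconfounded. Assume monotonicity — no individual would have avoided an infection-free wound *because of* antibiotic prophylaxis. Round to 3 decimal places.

Let p₁ = 0.23, p₀ = 0.0491.
Under exogeneity and monotonicity, PNS = p₁ − p₀.
PNS = 0.23 − 0.0491 = 0.1809

PNS ≈ 0.181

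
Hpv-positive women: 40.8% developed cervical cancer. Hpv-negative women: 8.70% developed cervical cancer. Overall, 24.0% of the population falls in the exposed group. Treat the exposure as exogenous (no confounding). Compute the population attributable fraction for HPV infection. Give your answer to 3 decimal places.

p₁ = 0.408, p₀ = 0.087.
Overall risk P(Y=1) = π·p₁ + (1−π)·p₀ = 0.24×0.408 + 0.76×0.087 = 0.16404.
Under exogeneity, PAF = [P(Y=1) − p₀] / P(Y=1).
PAF = (0.16404 − 0.087) / 0.16404 ≈ 0.4696

PAF ≈ 0.470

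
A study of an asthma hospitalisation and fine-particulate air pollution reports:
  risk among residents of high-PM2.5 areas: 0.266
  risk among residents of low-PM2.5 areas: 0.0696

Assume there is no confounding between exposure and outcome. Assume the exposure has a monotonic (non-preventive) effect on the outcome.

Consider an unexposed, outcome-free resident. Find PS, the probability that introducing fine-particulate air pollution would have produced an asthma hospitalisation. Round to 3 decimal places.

PS ≈ 0.211

Let p₁ = 0.266, p₀ = 0.0696.
Under exogeneity and monotonicity, PS = (p₁ − p₀) / (1 − p₀).
PS = (0.266 − 0.0696) / (1 − 0.0696) = 0.1964 / 0.9304 ≈ 0.2111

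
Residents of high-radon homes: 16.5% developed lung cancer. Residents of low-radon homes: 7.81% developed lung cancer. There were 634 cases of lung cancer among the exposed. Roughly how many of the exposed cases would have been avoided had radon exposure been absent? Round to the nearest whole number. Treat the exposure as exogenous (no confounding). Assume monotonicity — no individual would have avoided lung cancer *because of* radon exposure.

about 334 cases

p₁ = 0.165, p₀ = 0.0781.
PN = (p₁ − p₀)/p₁ = (0.165 − 0.0781) / 0.165 ≈ 0.52667.
Attributable cases ≈ PN × (exposed cases) = 0.52667 × 634 ≈ 333.91.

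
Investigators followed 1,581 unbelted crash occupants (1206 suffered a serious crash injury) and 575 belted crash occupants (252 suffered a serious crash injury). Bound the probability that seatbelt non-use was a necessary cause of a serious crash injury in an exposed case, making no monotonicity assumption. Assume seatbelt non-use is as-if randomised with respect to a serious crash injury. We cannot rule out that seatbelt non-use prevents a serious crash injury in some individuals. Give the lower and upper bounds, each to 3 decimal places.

p₁ = P(outcome | exposed) = 1206/1581 = 0.76281
p₀ = P(outcome | unexposed) = 252/575 = 0.43826
Under exogeneity alone the bounds on PN are max{0,(p₁−p₀)/p₁} ≤ PN ≤ min{1,(1−p₀)/p₁}.
  lower = (p₁ − p₀)/p₁ = 0.32455 / 0.76281 ≈ 0.4255
  upper = min{1, (1 − p₀)/p₁} = 0.56174 / 0.76281 ≈ 0.7364

0.425 ≤ PN ≤ 0.736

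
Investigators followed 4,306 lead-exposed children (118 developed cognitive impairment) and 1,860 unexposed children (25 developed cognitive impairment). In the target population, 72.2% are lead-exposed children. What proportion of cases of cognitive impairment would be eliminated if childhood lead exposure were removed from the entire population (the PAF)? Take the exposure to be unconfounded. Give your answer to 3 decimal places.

p₁ = P(outcome | exposed) = 118/4306 = 0.027404
p₀ = P(outcome | unexposed) = 25/1860 = 0.013441
Overall risk P(Y=1) = π·p₁ + (1−π)·p₀ = 0.722×0.027404 + 0.278×0.013441 = 0.023522.
Under exogeneity, PAF = [P(Y=1) − p₀] / P(Y=1).
PAF = (0.023522 − 0.013441) / 0.023522 ≈ 0.4286

PAF ≈ 0.429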